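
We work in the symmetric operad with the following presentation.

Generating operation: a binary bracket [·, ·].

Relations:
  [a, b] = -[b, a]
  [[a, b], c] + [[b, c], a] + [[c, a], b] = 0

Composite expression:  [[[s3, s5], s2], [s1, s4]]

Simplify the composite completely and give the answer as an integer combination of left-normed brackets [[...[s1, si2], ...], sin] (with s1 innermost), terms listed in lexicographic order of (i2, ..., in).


Antisymmetry and Jacobi reduce to s1-anchored left-normed brackets.
Composite bracket: [[[s3, s5], s2], [s1, s4]]
Applying ab - ba throughout gives 16 signed words (2^4 = 16).
Coefficients come from the s1-initial words:
  sign of s1s4s2s3s5 is +1, so it contributes +[[[[s1, s4], s2], s3], s5]
  sign of s1s4s2s5s3 is -1, so it contributes -[[[[s1, s4], s2], s5], s3]
  sign of s1s4s3s5s2 is -1, so it contributes -[[[[s1, s4], s3], s5], s2]
  sign of s1s4s5s3s2 is +1, so it contributes +[[[[s1, s4], s5], s3], s2]

[[[[s1, s4], s2], s3], s5] - [[[[s1, s4], s2], s5], s3] - [[[[s1, s4], s3], s5], s2] + [[[[s1, s4], s5], s3], s2]


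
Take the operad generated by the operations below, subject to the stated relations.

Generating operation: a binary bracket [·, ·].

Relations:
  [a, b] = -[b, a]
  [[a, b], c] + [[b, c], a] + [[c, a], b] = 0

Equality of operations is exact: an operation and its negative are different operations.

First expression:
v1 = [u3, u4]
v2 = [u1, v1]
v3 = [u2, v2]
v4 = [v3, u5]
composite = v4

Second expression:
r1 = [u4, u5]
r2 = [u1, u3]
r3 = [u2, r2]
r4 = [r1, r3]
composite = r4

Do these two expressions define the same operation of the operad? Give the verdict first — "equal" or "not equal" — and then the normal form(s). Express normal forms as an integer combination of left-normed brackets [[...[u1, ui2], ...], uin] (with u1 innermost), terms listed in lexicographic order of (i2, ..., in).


not equal; first: -[[[[u1, u3], u4], u2], u5] + [[[[u1, u4], u3], u2], u5]; second: [[[[u1, u3], u2], u4], u5] - [[[[u1, u3], u2], u5], u4]

The first composite normalizes to -[[[[u1, u3], u4], u2], u5] + [[[[u1, u4], u3], u2], u5]
The second composite normalizes to [[[[u1, u3], u2], u4], u5] - [[[[u1, u3], u2], u5], u4]
Different reductions; not equal.


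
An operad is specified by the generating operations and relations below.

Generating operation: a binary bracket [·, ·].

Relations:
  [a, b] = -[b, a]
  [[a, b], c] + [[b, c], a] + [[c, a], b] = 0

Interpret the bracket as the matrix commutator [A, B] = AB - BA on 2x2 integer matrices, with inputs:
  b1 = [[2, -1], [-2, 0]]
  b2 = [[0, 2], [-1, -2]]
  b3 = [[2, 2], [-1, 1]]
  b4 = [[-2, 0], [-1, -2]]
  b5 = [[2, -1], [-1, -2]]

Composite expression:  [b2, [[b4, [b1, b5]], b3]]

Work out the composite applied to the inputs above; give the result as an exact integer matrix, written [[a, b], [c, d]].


[b1, b5] = [[-1, 2], [-6, 1]]
[b4, [b1, b5]] = [[2, 0], [2, -2]]
[[b4, [b1, b5]], b3] = [[-4, 8], [6, 4]]
[b2, [[b4, [b1, b5]], b3]] = [[20, 32], [-4, -20]]

[[20, 32], [-4, -20]]


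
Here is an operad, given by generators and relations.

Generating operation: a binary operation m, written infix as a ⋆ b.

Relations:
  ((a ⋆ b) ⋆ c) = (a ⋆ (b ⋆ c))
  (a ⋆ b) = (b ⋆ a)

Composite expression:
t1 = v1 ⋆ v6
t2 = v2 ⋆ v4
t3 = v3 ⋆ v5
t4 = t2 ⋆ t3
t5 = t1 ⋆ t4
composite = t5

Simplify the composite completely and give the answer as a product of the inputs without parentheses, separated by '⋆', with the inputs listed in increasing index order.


v1 ⋆ v2 ⋆ v3 ⋆ v4 ⋆ v5 ⋆ v6

With m associative and commutative, the v-input set is all that matters.
(v1 ⋆ v6) linearizes to v1 ⋆ v6
(v2 ⋆ v4) linearizes to v2 ⋆ v4
(v3 ⋆ v5) linearizes to v3 ⋆ v5
((v2 ⋆ v4) ⋆ (v3 ⋆ v5)) linearizes to v2 ⋆ v4 ⋆ v3 ⋆ v5
((v1 ⋆ v6) ⋆ ((v2 ⋆ v4) ⋆ (v3 ⋆ v5))) linearizes to v1 ⋆ v6 ⋆ v2 ⋆ v4 ⋆ v3 ⋆ v5
the factors in increasing index order: v1 ⋆ v2 ⋆ v3 ⋆ v4 ⋆ v5 ⋆ v6


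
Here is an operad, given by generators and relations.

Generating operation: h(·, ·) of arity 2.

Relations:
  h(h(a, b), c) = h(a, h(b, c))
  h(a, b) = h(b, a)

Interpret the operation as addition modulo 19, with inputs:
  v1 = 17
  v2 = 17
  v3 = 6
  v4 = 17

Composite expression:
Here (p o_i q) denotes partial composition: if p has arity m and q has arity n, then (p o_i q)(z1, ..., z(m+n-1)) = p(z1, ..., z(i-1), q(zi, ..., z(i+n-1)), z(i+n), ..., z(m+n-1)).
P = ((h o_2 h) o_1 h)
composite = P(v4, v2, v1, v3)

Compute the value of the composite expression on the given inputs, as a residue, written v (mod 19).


0 (mod 19)

h(v4, v2) = 15
h(v1, v3) = 4
h(h(v4, v2), h(v1, v3)) = 0


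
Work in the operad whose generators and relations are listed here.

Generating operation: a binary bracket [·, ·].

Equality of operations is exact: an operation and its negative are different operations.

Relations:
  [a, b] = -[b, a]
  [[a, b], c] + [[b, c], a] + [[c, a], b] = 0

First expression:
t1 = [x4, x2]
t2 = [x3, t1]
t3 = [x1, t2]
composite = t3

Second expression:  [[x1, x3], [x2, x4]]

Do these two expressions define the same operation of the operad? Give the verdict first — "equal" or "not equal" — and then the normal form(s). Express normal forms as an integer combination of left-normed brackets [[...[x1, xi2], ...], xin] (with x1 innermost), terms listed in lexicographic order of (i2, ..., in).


The first composite normalizes to [[[x1, x2], x4], x3] - [[[x1, x3], x2], x4] + [[[x1, x3], x4], x2] - [[[x1, x4], x2], x3]
The second composite normalizes to [[[x1, x3], x2], x4] - [[[x1, x3], x4], x2]
The forms do not match — not equal.

not equal: they reduce to [[[x1, x2], x4], x3] - [[[x1, x3], x2], x4] + [[[x1, x3], x4], x2] - [[[x1, x4], x2], x3] and [[[x1, x3], x2], x4] - [[[x1, x3], x4], x2]


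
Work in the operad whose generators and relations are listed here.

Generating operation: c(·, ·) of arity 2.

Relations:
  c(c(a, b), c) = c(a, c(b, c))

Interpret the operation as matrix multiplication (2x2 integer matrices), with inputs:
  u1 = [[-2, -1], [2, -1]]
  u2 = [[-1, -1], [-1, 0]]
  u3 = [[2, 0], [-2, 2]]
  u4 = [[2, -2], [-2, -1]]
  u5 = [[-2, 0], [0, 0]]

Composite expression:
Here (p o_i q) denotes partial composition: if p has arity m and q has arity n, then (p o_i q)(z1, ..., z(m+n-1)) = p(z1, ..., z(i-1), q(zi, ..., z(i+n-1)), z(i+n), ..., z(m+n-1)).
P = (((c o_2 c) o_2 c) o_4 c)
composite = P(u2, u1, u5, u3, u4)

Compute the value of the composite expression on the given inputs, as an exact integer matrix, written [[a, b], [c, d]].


[[0, 0], [-16, 16]]

c(u1, u5) = [[4, 0], [-4, 0]]
c(u3, u4) = [[4, -4], [-8, 2]]
c(c(u1, u5), c(u3, u4)) = [[16, -16], [-16, 16]]
c(u2, c(c(u1, u5), c(u3, u4))) = [[0, 0], [-16, 16]]


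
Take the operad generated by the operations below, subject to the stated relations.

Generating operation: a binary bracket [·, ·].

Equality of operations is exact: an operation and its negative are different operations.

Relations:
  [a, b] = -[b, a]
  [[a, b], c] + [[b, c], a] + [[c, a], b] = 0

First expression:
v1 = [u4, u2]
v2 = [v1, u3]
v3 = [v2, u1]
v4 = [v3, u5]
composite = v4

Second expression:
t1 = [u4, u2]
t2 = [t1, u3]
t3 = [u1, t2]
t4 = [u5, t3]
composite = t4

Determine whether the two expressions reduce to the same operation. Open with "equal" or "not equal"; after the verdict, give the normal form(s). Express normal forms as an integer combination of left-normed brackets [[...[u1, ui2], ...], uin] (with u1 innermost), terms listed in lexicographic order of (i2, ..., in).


equal; both compose to [[[[u1, u2], u4], u3], u5] - [[[[u1, u3], u2], u4], u5] + [[[[u1, u3], u4], u2], u5] - [[[[u1, u4], u2], u3], u5]

In normal form, the first expression is [[[[u1, u2], u4], u3], u5] - [[[[u1, u3], u2], u4], u5] + [[[[u1, u3], u4], u2], u5] - [[[[u1, u4], u2], u3], u5]
In normal form, the second expression is [[[[u1, u2], u4], u3], u5] - [[[[u1, u3], u2], u4], u5] + [[[[u1, u3], u4], u2], u5] - [[[[u1, u4], u2], u3], u5]
Both agree, so they are equal.


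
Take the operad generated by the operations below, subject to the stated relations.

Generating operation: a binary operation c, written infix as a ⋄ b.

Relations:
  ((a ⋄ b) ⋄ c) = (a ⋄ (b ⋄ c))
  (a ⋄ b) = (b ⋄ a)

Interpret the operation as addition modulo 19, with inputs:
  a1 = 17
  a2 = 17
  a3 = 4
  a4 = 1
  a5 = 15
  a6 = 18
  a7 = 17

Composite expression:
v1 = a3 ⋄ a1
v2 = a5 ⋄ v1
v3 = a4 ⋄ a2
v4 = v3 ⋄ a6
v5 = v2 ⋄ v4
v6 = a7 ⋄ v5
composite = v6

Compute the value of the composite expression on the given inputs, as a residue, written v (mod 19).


13 (mod 19)

(a3 ⋄ a1) = 2
(a5 ⋄ (a3 ⋄ a1)) = 17
(a4 ⋄ a2) = 18
((a4 ⋄ a2) ⋄ a6) = 17
((a5 ⋄ (a3 ⋄ a1)) ⋄ ((a4 ⋄ a2) ⋄ a6)) = 15
(a7 ⋄ ((a5 ⋄ (a3 ⋄ a1)) ⋄ ((a4 ⋄ a2) ⋄ a6))) = 13


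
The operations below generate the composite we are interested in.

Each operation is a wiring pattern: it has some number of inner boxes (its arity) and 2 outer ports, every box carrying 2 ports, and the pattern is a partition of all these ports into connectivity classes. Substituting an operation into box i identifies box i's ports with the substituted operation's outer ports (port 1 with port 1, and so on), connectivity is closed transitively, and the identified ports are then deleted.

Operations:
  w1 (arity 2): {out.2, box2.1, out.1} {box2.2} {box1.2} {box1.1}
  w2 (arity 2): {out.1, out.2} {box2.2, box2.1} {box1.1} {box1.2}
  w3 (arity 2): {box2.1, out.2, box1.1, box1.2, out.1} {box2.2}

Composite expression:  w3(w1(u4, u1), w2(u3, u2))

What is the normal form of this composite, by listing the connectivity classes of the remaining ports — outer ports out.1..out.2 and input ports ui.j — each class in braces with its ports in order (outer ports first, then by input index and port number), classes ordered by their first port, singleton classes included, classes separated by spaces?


{out.1, out.2, u1.1} {u1.2} {u2.1, u2.2} {u3.1} {u3.2} {u4.1} {u4.2}

Treat the ports identified at w3 as solder joints: merge, then drop.
w1 over (u4, u1) gives {out.1, out.2, u1.1} {u1.2} {u4.1} {u4.2}, out.j being that stage's outer ports
w2 over (u3, u2) gives {out.1, out.2} {u2.1, u2.2} {u3.1} {u3.2}, out.j being that stage's outer ports
w3 over (u4, u1, u3, u2) gives {out.1, out.2, u1.1} {u1.2} {u2.1, u2.2} {u3.1} {u3.2} {u4.1} {u4.2}, out.j being that stage's outer ports


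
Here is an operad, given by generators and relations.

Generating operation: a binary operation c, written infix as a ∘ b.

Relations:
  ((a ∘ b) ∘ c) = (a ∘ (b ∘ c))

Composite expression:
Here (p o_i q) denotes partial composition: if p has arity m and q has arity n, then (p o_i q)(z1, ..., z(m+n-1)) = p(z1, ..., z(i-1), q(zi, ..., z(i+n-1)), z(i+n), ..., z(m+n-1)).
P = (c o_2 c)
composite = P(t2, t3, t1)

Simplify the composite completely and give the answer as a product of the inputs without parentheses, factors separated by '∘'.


Key point: c is associative — brackets drop, the t-order remains.
(t3 ∘ t1) spells out as t3 ∘ t1
(t2 ∘ (t3 ∘ t1)) spells out as t2 ∘ t3 ∘ t1

t2 ∘ t3 ∘ t1


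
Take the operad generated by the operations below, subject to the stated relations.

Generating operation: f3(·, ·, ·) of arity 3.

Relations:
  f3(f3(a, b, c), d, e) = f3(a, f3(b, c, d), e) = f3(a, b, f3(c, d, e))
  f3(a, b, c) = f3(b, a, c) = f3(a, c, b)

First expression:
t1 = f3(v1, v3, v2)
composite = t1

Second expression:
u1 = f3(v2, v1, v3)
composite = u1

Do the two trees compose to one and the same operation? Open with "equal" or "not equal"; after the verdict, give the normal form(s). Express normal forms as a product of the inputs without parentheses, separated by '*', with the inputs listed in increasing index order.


equal; both compose to v1 * v2 * v3

Reducing the first expression gives v1 * v2 * v3
Reducing the second expression gives v1 * v2 * v3
Both agree, so they are equal.


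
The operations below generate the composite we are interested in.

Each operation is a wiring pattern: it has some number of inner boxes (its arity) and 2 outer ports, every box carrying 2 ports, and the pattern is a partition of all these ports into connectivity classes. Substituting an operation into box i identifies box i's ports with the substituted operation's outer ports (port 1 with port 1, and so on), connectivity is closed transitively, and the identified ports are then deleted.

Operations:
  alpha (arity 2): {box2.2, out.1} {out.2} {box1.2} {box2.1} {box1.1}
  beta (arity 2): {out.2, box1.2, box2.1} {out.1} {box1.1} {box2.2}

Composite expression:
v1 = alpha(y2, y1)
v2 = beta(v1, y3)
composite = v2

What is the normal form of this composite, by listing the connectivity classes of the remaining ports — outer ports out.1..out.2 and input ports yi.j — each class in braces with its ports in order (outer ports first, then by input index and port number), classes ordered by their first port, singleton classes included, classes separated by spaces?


{out.1} {out.2, y3.1} {y1.1} {y1.2} {y2.1} {y2.2} {y3.2}

Treat the ports identified at beta as solder joints: merge, then drop.
the subtree at alpha composes to {out.1, y1.2} {out.2} {y1.1} {y2.1} {y2.2} on (y2, y1); out.j = own outer ports
the subtree at beta composes to {out.1} {out.2, y3.1} {y1.1} {y1.2} {y2.1} {y2.2} {y3.2} on (y2, y1, y3); out.j = own outer ports


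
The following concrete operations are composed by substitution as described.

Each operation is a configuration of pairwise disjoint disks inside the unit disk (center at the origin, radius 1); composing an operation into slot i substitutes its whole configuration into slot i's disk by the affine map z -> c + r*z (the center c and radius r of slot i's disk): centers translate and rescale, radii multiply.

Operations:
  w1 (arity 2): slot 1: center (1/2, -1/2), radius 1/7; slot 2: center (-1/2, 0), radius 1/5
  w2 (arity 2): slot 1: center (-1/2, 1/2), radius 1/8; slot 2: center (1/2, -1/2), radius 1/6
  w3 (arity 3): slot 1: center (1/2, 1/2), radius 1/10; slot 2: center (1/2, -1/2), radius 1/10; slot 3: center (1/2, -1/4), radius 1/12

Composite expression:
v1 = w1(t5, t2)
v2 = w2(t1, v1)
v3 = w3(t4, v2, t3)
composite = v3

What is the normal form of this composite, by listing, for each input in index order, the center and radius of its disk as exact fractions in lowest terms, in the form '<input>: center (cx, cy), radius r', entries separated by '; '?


t1: center (9/20, -9/20), radius 1/80; t2: center (13/24, -11/20), radius 1/300; t3: center (1/2, -1/4), radius 1/12; t4: center (1/2, 1/2), radius 1/10; t5: center (67/120, -67/120), radius 1/420

Below w3, radii multiply path by path; the t-disk centers shift.
tracing t4 down its 1-map path: center (1/2, 1/2), radius 1/10
tracing t1 down its 2-map path: center (9/20, -9/20), radius 1/80
tracing t5 down its 3-map path: center (67/120, -67/120), radius 1/420
tracing t2 down its 3-map path: center (13/24, -11/20), radius 1/300
tracing t3 down its 1-map path: center (1/2, -1/4), radius 1/12


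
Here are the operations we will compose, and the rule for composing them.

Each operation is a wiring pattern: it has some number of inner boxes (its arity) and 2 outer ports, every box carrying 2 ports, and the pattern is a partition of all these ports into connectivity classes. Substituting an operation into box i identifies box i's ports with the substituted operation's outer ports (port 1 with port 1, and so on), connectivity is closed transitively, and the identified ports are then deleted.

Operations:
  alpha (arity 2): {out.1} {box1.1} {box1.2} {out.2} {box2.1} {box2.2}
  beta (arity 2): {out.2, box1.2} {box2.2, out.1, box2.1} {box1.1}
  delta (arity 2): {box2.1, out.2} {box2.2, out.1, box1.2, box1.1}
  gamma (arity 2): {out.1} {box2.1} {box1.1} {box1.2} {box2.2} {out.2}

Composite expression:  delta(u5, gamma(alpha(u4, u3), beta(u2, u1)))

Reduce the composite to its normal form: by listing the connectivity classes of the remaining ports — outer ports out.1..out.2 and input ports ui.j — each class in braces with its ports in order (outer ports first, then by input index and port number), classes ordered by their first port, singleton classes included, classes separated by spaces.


{out.1, u5.1, u5.2} {out.2} {u1.1, u1.2} {u2.1} {u2.2} {u3.1} {u3.2} {u4.1} {u4.2}

After gluing at delta, chains via deleted ports link the u-ports.
the subtree at alpha composes to {out.1} {out.2} {u3.1} {u3.2} {u4.1} {u4.2} on (u4, u3); out.j = own outer ports
the subtree at beta composes to {out.1, u1.1, u1.2} {out.2, u2.2} {u2.1} on (u2, u1); out.j = own outer ports
the subtree at gamma composes to {out.1} {out.2} {u1.1, u1.2} {u2.1} {u2.2} {u3.1} {u3.2} {u4.1} {u4.2} on (u4, u3, u2, u1); out.j = own outer ports
the subtree at delta composes to {out.1, u5.1, u5.2} {out.2} {u1.1, u1.2} {u2.1} {u2.2} {u3.1} {u3.2} {u4.1} {u4.2} on (u5, u4, u3, u2, u1); out.j = own outer ports


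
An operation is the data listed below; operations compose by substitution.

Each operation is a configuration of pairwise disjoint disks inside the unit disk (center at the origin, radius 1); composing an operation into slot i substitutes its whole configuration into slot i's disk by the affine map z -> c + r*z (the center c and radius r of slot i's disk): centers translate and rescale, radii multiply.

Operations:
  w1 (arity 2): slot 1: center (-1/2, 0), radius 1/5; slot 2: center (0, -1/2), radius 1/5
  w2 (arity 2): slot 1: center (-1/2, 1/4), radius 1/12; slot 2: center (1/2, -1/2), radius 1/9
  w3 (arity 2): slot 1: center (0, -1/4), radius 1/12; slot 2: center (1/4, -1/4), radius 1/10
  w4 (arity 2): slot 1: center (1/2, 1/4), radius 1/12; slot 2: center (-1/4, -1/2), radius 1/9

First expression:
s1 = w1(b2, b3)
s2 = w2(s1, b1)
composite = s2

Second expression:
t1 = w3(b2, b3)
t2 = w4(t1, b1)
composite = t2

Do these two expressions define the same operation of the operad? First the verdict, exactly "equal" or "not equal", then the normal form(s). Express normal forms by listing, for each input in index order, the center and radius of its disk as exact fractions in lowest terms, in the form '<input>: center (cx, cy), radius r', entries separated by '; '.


Normal form of the first expression: b1: center (1/2, -1/2), radius 1/9; b2: center (-13/24, 1/4), radius 1/60; b3: center (-1/2, 5/24), radius 1/60
Normal form of the second expression: b1: center (-1/4, -1/2), radius 1/9; b2: center (1/2, 11/48), radius 1/144; b3: center (25/48, 11/48), radius 1/120
The forms do not match — not equal.

not equal: they reduce to b1: center (1/2, -1/2), radius 1/9; b2: center (-13/24, 1/4), radius 1/60; b3: center (-1/2, 5/24), radius 1/60 and b1: center (-1/4, -1/2), radius 1/9; b2: center (1/2, 11/48), radius 1/144; b3: center (25/48, 11/48), radius 1/120


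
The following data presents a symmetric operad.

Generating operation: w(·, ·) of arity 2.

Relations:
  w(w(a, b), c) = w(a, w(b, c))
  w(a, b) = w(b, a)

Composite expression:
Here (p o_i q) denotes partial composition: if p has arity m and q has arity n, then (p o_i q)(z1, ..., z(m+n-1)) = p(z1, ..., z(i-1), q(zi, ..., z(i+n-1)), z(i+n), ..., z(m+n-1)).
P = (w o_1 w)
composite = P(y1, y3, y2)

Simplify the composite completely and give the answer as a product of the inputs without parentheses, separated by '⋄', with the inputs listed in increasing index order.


y1 ⋄ y2 ⋄ y3

Key point: w commutes, so take the y-inputs in any fixed order.
w(y1, y3) flattens to y1 ⋄ y3
w(w(y1, y3), y2) flattens to y1 ⋄ y3 ⋄ y2
commutativity sorts the factors: y1 ⋄ y2 ⋄ y3


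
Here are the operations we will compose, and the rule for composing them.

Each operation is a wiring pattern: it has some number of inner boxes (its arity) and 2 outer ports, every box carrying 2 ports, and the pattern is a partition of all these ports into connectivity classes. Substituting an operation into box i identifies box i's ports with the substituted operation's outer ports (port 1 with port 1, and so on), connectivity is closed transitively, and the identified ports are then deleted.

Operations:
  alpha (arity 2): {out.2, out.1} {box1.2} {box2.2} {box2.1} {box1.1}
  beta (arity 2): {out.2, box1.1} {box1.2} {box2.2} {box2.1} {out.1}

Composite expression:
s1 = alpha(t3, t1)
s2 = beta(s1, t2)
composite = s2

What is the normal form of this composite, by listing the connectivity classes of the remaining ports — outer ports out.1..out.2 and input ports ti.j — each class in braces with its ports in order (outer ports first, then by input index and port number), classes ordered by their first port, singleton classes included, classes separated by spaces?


{out.1} {out.2} {t1.1} {t1.2} {t2.1} {t2.2} {t3.1} {t3.2}

Two ports join when wires chain via beta-identified ports.
alpha over (t3, t1) gives {out.1, out.2} {t1.1} {t1.2} {t3.1} {t3.2}, out.j being that stage's outer ports
beta over (t3, t1, t2) gives {out.1} {out.2} {t1.1} {t1.2} {t2.1} {t2.2} {t3.1} {t3.2}, out.j being that stage's outer ports


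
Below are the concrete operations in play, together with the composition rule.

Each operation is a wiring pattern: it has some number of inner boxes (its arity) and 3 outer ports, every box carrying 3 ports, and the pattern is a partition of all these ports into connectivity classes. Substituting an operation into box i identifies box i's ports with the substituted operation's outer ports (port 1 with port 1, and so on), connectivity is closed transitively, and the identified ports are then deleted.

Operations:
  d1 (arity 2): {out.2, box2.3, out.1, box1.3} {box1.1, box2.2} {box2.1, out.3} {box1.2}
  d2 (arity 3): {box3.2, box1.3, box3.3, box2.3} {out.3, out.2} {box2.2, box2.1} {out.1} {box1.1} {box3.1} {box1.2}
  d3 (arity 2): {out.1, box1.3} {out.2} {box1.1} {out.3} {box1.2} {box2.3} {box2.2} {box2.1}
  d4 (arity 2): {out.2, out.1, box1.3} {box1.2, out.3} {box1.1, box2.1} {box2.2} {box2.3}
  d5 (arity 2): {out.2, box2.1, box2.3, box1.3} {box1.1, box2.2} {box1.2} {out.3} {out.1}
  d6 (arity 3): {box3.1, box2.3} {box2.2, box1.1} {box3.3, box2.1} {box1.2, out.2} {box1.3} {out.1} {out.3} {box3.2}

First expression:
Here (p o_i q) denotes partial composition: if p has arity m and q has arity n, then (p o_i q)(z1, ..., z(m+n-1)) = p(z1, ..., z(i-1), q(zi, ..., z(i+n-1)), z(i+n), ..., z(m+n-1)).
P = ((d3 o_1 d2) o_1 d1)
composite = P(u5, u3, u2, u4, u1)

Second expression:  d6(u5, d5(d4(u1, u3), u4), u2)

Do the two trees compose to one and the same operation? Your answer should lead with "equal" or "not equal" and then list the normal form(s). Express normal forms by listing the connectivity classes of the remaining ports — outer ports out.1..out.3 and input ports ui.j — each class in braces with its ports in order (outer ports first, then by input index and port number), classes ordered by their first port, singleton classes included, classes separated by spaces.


Normal form of the first expression: {out.1} {out.2} {out.3} {u1.1} {u1.2} {u1.3} {u2.1, u2.2} {u2.3, u3.1, u4.2, u4.3} {u3.2, u5.1} {u3.3, u5.3} {u4.1} {u5.2}
Normal form of the second expression: {out.1} {out.2, u5.2} {out.3} {u1.1, u3.1} {u1.2, u4.1, u4.3, u5.1} {u1.3, u4.2} {u2.1} {u2.2} {u2.3} {u3.2} {u3.3} {u5.3}
Different reductions; not equal.

not equal; the first gives {out.1} {out.2} {out.3} {u1.1} {u1.2} {u1.3} {u2.1, u2.2} {u2.3, u3.1, u4.2, u4.3} {u3.2, u5.1} {u3.3, u5.3} {u4.1} {u5.2} and the second {out.1} {out.2, u5.2} {out.3} {u1.1, u3.1} {u1.2, u4.1, u4.3, u5.1} {u1.3, u4.2} {u2.1} {u2.2} {u2.3} {u3.2} {u3.3} {u5.3}


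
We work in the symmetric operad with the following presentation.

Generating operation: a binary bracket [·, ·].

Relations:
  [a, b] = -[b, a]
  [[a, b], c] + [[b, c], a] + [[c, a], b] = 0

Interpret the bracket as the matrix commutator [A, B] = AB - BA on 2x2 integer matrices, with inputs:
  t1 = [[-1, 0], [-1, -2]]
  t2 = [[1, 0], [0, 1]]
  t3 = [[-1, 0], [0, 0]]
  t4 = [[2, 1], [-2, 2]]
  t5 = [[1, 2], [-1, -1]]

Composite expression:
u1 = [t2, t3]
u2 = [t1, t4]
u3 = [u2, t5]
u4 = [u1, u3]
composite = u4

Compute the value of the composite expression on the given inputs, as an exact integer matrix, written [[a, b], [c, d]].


[[0, 0], [0, 0]]

[t2, t3] = [[0, 0], [0, 0]]
[t1, t4] = [[1, 1], [2, -1]]
[[t1, t4], t5] = [[-5, 2], [6, 5]]
[[t2, t3], [[t1, t4], t5]] = [[0, 0], [0, 0]]


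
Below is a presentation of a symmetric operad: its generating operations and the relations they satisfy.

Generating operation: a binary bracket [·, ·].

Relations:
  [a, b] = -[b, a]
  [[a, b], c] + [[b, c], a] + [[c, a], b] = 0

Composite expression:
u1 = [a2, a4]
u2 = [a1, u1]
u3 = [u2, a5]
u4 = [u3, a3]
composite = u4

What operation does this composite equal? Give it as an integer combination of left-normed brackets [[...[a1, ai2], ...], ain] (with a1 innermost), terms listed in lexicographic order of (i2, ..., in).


[[[[a1, a2], a4], a5], a3] - [[[[a1, a4], a2], a5], a3]


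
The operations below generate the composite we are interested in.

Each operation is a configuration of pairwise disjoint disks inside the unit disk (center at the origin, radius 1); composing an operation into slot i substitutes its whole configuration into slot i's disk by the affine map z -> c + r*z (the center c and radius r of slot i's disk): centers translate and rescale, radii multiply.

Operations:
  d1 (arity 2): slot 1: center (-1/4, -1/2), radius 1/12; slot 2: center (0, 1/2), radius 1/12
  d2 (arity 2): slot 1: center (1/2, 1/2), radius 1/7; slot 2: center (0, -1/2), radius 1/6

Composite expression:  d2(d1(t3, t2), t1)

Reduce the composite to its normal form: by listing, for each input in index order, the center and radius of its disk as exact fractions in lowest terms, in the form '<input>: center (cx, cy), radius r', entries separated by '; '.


Affine substitution under d2: radii multiply and t-centers shift.
input t3: composing its 2 substitution steps yields center (13/28, 3/7), radius 1/84
input t2: composing its 2 substitution steps yields center (1/2, 4/7), radius 1/84
input t1: composing its 1 substitution step yields center (0, -1/2), radius 1/6

t1: center (0, -1/2), radius 1/6; t2: center (1/2, 4/7), radius 1/84; t3: center (13/28, 3/7), radius 1/84


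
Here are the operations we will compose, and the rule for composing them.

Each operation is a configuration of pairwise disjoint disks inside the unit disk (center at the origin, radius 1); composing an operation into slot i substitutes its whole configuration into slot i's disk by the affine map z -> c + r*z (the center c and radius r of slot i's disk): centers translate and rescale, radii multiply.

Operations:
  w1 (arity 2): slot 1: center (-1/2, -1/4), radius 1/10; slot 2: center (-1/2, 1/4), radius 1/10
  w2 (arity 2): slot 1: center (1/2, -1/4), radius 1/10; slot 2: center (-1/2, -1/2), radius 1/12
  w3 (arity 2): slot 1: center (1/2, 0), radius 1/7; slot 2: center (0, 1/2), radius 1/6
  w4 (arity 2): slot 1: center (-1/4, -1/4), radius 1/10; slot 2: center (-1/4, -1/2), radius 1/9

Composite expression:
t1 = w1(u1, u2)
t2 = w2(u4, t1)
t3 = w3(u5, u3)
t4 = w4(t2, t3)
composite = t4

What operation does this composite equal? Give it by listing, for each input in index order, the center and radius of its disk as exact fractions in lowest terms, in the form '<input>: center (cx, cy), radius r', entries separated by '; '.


u1: center (-73/240, -29/96), radius 1/1200; u2: center (-73/240, -143/480), radius 1/1200; u3: center (-1/4, -4/9), radius 1/54; u4: center (-1/5, -11/40), radius 1/100; u5: center (-7/36, -1/2), radius 1/63

Follow each u-input down from w4: c' goes to c + r*c', radius to r*r'.
input u4: applying the 2 nested substitutions gives center (-1/5, -11/40), radius 1/100
input u1: applying the 3 nested substitutions gives center (-73/240, -29/96), radius 1/1200
input u2: applying the 3 nested substitutions gives center (-73/240, -143/480), radius 1/1200
input u5: applying the 2 nested substitutions gives center (-7/36, -1/2), radius 1/63
input u3: applying the 2 nested substitutions gives center (-1/4, -4/9), radius 1/54


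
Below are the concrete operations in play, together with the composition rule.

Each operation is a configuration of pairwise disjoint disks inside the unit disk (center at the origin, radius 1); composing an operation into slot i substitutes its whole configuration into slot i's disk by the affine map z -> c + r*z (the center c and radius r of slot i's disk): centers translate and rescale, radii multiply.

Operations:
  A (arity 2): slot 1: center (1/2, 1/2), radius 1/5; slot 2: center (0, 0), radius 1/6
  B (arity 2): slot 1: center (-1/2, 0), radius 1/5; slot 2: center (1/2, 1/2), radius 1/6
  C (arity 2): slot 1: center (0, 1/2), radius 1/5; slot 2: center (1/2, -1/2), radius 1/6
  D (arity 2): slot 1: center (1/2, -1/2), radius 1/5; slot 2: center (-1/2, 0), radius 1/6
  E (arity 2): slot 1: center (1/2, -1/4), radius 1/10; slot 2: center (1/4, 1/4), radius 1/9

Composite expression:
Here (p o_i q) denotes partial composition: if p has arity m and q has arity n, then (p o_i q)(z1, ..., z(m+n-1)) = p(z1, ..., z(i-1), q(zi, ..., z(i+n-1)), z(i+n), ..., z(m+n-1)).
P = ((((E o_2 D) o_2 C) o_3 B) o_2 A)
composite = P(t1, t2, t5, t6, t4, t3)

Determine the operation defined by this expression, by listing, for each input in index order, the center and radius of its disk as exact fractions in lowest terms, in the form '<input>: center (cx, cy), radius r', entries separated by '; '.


t1: center (1/2, -1/4), radius 1/10; t2: center (277/900, 187/900), radius 1/1125; t3: center (7/36, 1/4), radius 1/54; t4: center (43/135, 5/27), radius 1/1620; t5: center (11/36, 37/180), radius 1/1350; t6: center (17/54, 11/60), radius 1/1350


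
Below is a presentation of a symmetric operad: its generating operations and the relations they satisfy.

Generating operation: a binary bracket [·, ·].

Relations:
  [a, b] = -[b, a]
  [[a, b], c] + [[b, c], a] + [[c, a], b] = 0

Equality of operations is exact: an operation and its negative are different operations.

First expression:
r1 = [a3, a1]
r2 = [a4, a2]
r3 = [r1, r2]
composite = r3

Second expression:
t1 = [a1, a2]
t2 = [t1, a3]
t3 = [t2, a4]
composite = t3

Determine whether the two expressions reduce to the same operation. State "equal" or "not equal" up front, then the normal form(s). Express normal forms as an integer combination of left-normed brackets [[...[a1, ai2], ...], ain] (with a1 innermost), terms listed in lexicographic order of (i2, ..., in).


The first expression reduces to [[[a1, a3], a2], a4] - [[[a1, a3], a4], a2]
The second expression reduces to [[[a1, a2], a3], a4]
They disagree, so not equal.

not equal; the first gives [[[a1, a3], a2], a4] - [[[a1, a3], a4], a2] and the second [[[a1, a2], a3], a4]


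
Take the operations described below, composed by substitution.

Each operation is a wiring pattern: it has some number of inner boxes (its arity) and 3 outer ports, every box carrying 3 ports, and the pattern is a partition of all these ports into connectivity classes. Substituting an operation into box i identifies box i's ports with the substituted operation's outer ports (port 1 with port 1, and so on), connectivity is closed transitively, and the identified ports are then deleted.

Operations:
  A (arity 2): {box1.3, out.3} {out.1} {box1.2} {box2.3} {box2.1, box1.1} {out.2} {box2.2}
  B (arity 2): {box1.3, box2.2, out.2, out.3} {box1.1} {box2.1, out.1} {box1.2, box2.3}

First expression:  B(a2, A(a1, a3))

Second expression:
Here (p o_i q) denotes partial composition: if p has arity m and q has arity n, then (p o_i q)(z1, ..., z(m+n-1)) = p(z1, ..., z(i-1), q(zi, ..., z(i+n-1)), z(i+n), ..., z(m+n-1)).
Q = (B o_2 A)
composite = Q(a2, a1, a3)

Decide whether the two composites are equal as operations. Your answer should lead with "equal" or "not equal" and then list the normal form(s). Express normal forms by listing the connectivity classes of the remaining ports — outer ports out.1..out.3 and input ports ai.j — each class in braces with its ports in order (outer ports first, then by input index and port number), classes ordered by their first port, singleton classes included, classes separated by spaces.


In normal form, the first expression is {out.1} {out.2, out.3, a2.3} {a1.1, a3.1} {a1.2} {a1.3, a2.2} {a2.1} {a3.2} {a3.3}
In normal form, the second expression is {out.1} {out.2, out.3, a2.3} {a1.1, a3.1} {a1.2} {a1.3, a2.2} {a2.1} {a3.2} {a3.3}
Identical normal forms: equal.

equal; both compose to {out.1} {out.2, out.3, a2.3} {a1.1, a3.1} {a1.2} {a1.3, a2.2} {a2.1} {a3.2} {a3.3}


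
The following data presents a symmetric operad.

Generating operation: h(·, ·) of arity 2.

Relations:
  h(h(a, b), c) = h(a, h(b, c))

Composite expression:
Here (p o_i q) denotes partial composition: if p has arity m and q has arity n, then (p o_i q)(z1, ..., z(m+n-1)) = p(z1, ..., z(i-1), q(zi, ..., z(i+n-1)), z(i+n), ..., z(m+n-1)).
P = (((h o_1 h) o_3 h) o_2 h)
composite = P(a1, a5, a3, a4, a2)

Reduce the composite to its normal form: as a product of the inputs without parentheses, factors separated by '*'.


Key point: h is associative — brackets drop, the a-order remains.
h(a5, a3) unparenthesizes to a5 * a3
h(a1, h(a5, a3)) unparenthesizes to a1 * a5 * a3
h(a4, a2) unparenthesizes to a4 * a2
h(h(a1, h(a5, a3)), h(a4, a2)) unparenthesizes to a1 * a5 * a3 * a4 * a2

a1 * a5 * a3 * a4 * a2


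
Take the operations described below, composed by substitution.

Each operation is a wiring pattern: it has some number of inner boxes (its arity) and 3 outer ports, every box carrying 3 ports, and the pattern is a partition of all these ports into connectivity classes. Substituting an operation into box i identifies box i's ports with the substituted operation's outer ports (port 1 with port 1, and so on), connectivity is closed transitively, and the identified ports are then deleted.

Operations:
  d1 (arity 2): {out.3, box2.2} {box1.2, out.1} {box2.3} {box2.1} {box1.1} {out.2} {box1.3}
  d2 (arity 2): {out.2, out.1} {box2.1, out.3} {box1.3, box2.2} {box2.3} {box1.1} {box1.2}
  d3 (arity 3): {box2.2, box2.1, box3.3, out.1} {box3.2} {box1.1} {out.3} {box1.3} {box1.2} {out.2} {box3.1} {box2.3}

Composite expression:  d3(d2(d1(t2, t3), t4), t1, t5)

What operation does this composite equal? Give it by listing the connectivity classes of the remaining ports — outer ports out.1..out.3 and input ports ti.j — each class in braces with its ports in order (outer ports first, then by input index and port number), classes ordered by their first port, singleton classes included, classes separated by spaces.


{out.1, t1.1, t1.2, t5.3} {out.2} {out.3} {t1.3} {t2.1} {t2.2} {t2.3} {t3.1} {t3.2, t4.2} {t3.3} {t4.1} {t4.3} {t5.1} {t5.2}

Reachability decides: close wires over d3-identified ports.
stage d1: inputs (t2, t3), connectivity {out.1, t2.2} {out.2} {out.3, t3.2} {t2.1} {t2.3} {t3.1} {t3.3}, out.j its boundary
stage d2: inputs (t2, t3, t4), connectivity {out.1, out.2} {out.3, t4.1} {t2.1} {t2.2} {t2.3} {t3.1} {t3.2, t4.2} {t3.3} {t4.3}, out.j its boundary
stage d3: inputs (t2, t3, t4, t1, t5), connectivity {out.1, t1.1, t1.2, t5.3} {out.2} {out.3} {t1.3} {t2.1} {t2.2} {t2.3} {t3.1} {t3.2, t4.2} {t3.3} {t4.1} {t4.3} {t5.1} {t5.2}, out.j its boundary


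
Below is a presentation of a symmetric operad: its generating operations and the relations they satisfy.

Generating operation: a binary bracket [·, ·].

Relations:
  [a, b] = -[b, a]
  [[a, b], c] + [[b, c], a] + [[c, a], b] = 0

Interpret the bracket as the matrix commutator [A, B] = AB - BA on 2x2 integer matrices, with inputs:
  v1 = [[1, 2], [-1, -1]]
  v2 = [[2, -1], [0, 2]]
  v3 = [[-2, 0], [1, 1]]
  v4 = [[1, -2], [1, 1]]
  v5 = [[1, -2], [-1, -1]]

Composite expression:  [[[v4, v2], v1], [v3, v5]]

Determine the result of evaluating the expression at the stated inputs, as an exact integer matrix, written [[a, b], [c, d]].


[[-16, -16], [8, 16]]

[v4, v2] = [[1, 0], [0, -1]]
[[v4, v2], v1] = [[0, 4], [2, 0]]
[v3, v5] = [[2, 6], [-1, -2]]
[[[v4, v2], v1], [v3, v5]] = [[-16, -16], [8, 16]]


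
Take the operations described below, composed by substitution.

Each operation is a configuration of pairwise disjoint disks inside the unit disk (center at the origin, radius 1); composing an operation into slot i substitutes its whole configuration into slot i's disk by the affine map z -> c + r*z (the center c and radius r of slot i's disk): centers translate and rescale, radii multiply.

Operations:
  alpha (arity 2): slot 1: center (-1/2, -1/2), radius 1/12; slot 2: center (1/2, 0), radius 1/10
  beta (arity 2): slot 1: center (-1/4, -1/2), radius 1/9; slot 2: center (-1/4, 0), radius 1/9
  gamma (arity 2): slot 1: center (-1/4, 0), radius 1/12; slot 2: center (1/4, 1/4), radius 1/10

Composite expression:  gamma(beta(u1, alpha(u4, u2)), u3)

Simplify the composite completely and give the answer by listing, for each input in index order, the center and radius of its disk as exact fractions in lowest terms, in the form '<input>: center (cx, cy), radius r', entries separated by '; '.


u1: center (-13/48, -1/24), radius 1/108; u2: center (-115/432, 0), radius 1/1080; u3: center (1/4, 1/4), radius 1/10; u4: center (-119/432, -1/216), radius 1/1296

Nesting under gamma composes maps z -> c + r*z down each u-path.
tracing u1 down its 2-map path: center (-13/48, -1/24), radius 1/108
tracing u4 down its 3-map path: center (-119/432, -1/216), radius 1/1296
tracing u2 down its 3-map path: center (-115/432, 0), radius 1/1080
tracing u3 down its 1-map path: center (1/4, 1/4), radius 1/10


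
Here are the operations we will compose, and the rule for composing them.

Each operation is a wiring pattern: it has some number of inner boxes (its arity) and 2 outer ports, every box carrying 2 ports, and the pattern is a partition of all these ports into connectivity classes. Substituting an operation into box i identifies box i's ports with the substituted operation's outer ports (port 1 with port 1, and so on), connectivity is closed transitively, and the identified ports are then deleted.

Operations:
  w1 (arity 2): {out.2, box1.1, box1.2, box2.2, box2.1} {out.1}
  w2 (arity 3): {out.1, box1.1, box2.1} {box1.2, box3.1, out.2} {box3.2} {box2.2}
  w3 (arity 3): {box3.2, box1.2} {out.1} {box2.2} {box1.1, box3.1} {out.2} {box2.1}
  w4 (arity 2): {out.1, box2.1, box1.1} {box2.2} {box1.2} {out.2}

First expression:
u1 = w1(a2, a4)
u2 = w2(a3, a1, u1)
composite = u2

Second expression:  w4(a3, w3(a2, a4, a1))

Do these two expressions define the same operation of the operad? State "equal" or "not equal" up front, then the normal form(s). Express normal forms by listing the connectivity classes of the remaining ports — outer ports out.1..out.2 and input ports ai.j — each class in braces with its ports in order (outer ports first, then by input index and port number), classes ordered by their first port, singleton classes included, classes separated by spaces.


not equal; first: {out.1, a1.1, a3.1} {out.2, a3.2} {a1.2} {a2.1, a2.2, a4.1, a4.2}; second: {out.1, a3.1} {out.2} {a1.1, a2.1} {a1.2, a2.2} {a3.2} {a4.1} {a4.2}

The first expression reduces to {out.1, a1.1, a3.1} {out.2, a3.2} {a1.2} {a2.1, a2.2, a4.1, a4.2}
The second expression reduces to {out.1, a3.1} {out.2} {a1.1, a2.1} {a1.2, a2.2} {a3.2} {a4.1} {a4.2}
No match — not equal.


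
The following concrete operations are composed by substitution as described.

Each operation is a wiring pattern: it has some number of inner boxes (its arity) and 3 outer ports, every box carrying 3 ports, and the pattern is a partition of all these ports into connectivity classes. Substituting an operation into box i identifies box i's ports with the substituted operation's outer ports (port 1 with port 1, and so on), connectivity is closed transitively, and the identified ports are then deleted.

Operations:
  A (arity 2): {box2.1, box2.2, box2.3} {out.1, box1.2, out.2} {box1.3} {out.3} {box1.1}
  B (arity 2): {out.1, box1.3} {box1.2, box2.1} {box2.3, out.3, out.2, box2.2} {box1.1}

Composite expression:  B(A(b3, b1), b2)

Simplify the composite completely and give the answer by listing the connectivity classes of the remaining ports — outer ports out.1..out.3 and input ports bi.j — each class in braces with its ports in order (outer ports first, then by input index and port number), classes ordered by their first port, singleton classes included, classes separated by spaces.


{out.1} {out.2, out.3, b2.2, b2.3} {b1.1, b1.2, b1.3} {b2.1, b3.2} {b3.1} {b3.3}

Connectivity passes through glued B-boundaries; trace each wire chain.
A over (b3, b1) gives {out.1, out.2, b3.2} {out.3} {b1.1, b1.2, b1.3} {b3.1} {b3.3}, out.j being that stage's outer ports
B over (b3, b1, b2) gives {out.1} {out.2, out.3, b2.2, b2.3} {b1.1, b1.2, b1.3} {b2.1, b3.2} {b3.1} {b3.3}, out.j being that stage's outer ports
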